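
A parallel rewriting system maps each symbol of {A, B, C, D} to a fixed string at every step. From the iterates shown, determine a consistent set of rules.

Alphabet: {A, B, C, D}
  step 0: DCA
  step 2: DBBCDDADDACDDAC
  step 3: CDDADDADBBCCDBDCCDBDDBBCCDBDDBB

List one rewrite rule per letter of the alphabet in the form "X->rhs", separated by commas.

  step 2 ⇒ step 3: DBBCDDADDACDDAC ⇒ C·DDA·DDA·DBB·C·C·DBD·C·C·DBD·DBB·C·C·DBD·DBB
    A ↦ DBD
    B ↦ DDA
    C ↦ DBB
    D ↦ C

A->DBD, B->DDA, C->DBB, D->C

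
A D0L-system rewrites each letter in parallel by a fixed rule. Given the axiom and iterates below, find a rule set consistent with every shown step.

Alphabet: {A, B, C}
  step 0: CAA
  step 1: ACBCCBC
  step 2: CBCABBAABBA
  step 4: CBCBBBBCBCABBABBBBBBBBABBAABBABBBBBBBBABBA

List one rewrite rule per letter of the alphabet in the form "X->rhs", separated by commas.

A->CBC, B->BB, C->A

  step 1 ⇒ step 2: ACBCCBC ⇒ CBC·A·BB·A·A·BB·A
    A ↦ CBC
    B ↦ BB
    C ↦ A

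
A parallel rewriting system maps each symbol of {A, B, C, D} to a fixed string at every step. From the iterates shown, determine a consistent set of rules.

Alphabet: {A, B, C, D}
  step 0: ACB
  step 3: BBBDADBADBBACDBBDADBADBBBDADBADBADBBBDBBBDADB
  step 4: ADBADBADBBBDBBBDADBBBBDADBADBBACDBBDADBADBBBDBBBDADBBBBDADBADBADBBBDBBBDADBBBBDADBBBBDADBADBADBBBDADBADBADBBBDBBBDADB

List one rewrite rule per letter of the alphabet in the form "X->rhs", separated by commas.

A->B, B->ADB, C->ACD, D->BBD

  step 3 ⇒ step 4: BBBDADBADBBACDBBDADBADBBBDADBADBADBBBDBBBDADB ⇒ ADB·ADB·ADB·BBD·B·BBD·ADB·B·BBD·ADB·ADB·B·ACD·BBD·ADB·ADB·BBD·B·BBD·ADB·B·BBD·ADB·ADB·ADB·BBD·B·BBD·ADB·B·BBD·ADB·B·BBD·ADB·ADB·ADB·BBD·ADB·ADB·ADB·BBD·B·BBD·ADB
    A ↦ B
    B ↦ ADB
    C ↦ ACD
    D ↦ BBD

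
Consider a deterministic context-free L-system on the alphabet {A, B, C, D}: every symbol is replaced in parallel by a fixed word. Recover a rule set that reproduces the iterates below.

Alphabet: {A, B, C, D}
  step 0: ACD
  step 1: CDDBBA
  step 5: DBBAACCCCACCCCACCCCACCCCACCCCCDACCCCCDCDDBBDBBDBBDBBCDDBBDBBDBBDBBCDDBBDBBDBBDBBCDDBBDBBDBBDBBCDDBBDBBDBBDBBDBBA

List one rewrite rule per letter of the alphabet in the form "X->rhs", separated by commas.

  step 0 ⇒ step 1: ACD ⇒ CD·DBB·A
    A ↦ CD
    C ↦ DBB
    D ↦ A
    B ↦ CC  (constrained at step 1)

A->CD, B->CC, C->DBB, D->A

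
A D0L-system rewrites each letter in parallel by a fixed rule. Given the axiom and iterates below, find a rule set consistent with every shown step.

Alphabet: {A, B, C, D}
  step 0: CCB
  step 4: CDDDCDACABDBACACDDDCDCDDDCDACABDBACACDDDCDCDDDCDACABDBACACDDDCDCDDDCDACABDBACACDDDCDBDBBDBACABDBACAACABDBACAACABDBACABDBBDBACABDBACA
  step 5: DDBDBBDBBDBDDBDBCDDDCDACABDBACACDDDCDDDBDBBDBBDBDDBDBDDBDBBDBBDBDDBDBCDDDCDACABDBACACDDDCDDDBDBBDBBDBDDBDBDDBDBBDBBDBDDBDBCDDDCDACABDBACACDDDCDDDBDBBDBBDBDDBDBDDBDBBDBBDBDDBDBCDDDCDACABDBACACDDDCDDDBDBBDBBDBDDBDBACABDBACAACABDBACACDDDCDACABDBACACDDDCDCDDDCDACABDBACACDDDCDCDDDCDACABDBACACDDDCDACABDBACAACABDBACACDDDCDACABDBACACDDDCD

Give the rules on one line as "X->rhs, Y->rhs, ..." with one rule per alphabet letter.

A->CD, B->ACA, C->DD, D->BDB

  step 4 ⇒ step 5: CDDDCDACABDBACACDDDCDCDDDCDACABDBACACDDDCDCDDDCDACABDBACACDDDCDCDDDCDACABDBACACDDDCDBDBBDBACABDBACAACABDBACAACABDBACABDBBDBACABDBACA ⇒ DD·BDB·BDB·BDB·DD·BDB·CD·DD·CD·ACA·BDB·ACA·CD·DD·CD·DD·BDB·BDB·BDB·DD·BDB·DD·BDB·BDB·BDB·DD·BDB·CD·DD·CD·ACA·BDB·ACA·CD·DD·CD·DD·BDB·BDB·BDB·DD·BDB·DD·BDB·BDB·BDB·DD·BDB·CD·DD·CD·ACA·BDB·ACA·CD·DD·CD·DD·BDB·BDB·BDB·DD·BDB·DD·BDB·BDB·BDB·DD·BDB·CD·DD·CD·ACA·BDB·ACA·CD·DD·CD·DD·BDB·BDB·BDB·DD·BDB·ACA·BDB·ACA·ACA·BDB·ACA·CD·DD·CD·ACA·BDB·ACA·CD·DD·CD·CD·DD·CD·ACA·BDB·ACA·CD·DD·CD·CD·DD·CD·ACA·BDB·ACA·CD·DD·CD·ACA·BDB·ACA·ACA·BDB·ACA·CD·DD·CD·ACA·BDB·ACA·CD·DD·CD
    A ↦ CD
    B ↦ ACA
    C ↦ DD
    D ↦ BDB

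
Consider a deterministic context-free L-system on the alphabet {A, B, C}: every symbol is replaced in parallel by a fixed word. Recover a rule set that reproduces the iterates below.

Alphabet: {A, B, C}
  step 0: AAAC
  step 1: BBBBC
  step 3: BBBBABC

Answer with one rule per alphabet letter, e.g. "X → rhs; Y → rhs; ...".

A->B, B->A, C->BC

  step 0 ⇒ step 1: AAAC ⇒ B·B·B·BC
    A ↦ B
    C ↦ BC
    B ↦ A  (constrained at step 1)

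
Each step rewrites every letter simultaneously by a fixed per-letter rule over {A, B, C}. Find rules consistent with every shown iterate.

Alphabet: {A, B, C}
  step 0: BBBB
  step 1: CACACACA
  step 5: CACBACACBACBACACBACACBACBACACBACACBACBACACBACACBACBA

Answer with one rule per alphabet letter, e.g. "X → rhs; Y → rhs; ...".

  step 0 ⇒ step 1: BBBB ⇒ CA·CA·CA·CA
    B ↦ CA
    A ↦ C  (constrained at step 1)
    C ↦ BA  (constrained at step 1)

A->C, B->CA, C->BA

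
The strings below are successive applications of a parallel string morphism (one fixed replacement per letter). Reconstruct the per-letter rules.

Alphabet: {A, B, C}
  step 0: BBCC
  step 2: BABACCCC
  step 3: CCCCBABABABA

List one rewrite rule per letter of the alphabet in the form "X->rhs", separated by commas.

A->C, B->C, C->BA

  step 2 ⇒ step 3: BABACCCC ⇒ C·C·C·C·BA·BA·BA·BA
    A ↦ C
    B ↦ C
    C ↦ BA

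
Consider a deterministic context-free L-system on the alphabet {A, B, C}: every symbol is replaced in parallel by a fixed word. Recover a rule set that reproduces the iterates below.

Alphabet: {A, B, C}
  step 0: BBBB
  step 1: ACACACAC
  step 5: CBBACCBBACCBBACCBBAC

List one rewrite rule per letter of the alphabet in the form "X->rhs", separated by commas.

  step 0 ⇒ step 1: BBBB ⇒ AC·AC·AC·AC
    B ↦ AC
    A ↦ C  (constrained at step 1)
    C ↦ B  (constrained at step 1)

A->C, B->AC, C->B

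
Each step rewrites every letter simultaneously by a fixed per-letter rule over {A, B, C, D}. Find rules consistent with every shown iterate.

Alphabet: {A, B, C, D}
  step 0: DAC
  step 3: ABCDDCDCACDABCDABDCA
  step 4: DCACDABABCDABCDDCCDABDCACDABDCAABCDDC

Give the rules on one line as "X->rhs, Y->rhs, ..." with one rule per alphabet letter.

  step 3 ⇒ step 4: ABCDDCDCACDABCDABDCA ⇒ DC·A·CD·AB·AB·CD·AB·CD·DC·CD·AB·DC·A·CD·AB·DC·A·AB·CD·DC
    A ↦ DC
    B ↦ A
    C ↦ CD
    D ↦ AB

A->DC, B->A, C->CD, D->AB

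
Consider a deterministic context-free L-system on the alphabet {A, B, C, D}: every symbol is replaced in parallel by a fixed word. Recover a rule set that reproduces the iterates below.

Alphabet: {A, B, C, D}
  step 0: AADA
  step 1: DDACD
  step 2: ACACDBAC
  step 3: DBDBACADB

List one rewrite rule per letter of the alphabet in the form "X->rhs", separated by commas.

A->D, B->A, C->B, D->AC

  step 2 ⇒ step 3: ACACDBAC ⇒ D·B·D·B·AC·A·D·B
    A ↦ D
    B ↦ A
    C ↦ B
    D ↦ AC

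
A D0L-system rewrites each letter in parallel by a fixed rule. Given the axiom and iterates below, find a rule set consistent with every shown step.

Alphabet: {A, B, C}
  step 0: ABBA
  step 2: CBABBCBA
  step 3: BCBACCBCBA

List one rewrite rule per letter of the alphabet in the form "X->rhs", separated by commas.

A->BA, B->C, C->B

  step 2 ⇒ step 3: CBABBCBA ⇒ B·C·BA·C·C·B·C·BA
    A ↦ BA
    B ↦ C
    C ↦ B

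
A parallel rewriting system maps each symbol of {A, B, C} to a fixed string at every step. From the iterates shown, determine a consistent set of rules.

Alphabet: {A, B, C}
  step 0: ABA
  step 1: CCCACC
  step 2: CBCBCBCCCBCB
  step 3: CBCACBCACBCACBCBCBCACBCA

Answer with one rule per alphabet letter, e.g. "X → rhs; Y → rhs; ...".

A->CC, B->CA, C->CB

  step 2 ⇒ step 3: CBCBCBCCCBCB ⇒ CB·CA·CB·CA·CB·CA·CB·CB·CB·CA·CB·CA
    B ↦ CA
    C ↦ CB
  step 0 ⇒ step 1: ABA ⇒ CC·CA·CC
    A ↦ CC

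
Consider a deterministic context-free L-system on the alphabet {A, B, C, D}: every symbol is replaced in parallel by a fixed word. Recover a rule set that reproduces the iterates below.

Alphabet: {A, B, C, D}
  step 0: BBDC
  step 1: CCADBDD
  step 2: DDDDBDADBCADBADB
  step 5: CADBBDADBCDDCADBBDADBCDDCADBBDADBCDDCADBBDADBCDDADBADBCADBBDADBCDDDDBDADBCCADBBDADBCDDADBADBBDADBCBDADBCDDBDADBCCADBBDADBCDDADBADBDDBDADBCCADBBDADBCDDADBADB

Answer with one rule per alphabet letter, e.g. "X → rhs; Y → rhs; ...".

  step 1 ⇒ step 2: CCADBDD ⇒ DD·DD·BD·ADB·C·ADB·ADB
    A ↦ BD
    B ↦ C
    C ↦ DD
    D ↦ ADB

A->BD, B->C, C->DD, D->ADB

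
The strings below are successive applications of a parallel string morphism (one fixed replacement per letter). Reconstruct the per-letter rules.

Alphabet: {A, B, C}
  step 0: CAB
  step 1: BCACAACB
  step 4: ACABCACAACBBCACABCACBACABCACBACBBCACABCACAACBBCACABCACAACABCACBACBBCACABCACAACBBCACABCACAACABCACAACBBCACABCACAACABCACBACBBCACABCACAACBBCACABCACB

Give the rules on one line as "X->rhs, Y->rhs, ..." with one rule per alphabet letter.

  step 0 ⇒ step 1: CAB ⇒ BC·ACA·ACB
    A ↦ ACA
    B ↦ ACB
    C ↦ BC

A->ACA, B->ACB, C->BC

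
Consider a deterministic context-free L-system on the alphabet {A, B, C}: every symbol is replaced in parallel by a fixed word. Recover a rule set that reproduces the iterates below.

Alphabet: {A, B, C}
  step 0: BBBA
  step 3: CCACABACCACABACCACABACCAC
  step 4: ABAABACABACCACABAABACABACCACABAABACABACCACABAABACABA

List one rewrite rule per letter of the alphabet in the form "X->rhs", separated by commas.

A->C, B->CA, C->ABA

  step 3 ⇒ step 4: CCACABACCACABACCACABACCAC ⇒ ABA·ABA·C·ABA·C·CA·C·ABA·ABA·C·ABA·C·CA·C·ABA·ABA·C·ABA·C·CA·C·ABA·ABA·C·ABA
    A ↦ C
    B ↦ CA
    C ↦ ABA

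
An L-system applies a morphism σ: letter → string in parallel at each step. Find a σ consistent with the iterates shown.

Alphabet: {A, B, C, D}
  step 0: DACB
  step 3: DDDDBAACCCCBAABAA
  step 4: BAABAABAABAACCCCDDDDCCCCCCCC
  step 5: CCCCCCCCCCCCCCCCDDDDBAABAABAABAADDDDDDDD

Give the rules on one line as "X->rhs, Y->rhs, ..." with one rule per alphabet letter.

  step 4 ⇒ step 5: BAABAABAABAACCCCDDDDCCCCCCCC ⇒ CC·C·C·CC·C·C·CC·C·C·CC·C·C·D·D·D·D·BAA·BAA·BAA·BAA·D·D·D·D·D·D·D·D
    A ↦ C
    B ↦ CC
    C ↦ D
    D ↦ BAA

A->C, B->CC, C->D, D->BAA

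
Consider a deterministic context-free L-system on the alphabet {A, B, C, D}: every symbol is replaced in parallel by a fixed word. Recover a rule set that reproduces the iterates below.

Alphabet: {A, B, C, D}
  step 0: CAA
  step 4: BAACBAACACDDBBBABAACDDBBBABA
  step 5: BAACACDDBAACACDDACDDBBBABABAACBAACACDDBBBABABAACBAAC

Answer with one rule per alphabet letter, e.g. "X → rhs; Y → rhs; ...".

A->AC, B->BA, C->DD, D->B

  step 4 ⇒ step 5: BAACBAACACDDBBBABAACDDBBBABA ⇒ BA·AC·AC·DD·BA·AC·AC·DD·AC·DD·B·B·BA·BA·BA·AC·BA·AC·AC·DD·B·B·BA·BA·BA·AC·BA·AC
    A ↦ AC
    B ↦ BA
    C ↦ DD
    D ↦ B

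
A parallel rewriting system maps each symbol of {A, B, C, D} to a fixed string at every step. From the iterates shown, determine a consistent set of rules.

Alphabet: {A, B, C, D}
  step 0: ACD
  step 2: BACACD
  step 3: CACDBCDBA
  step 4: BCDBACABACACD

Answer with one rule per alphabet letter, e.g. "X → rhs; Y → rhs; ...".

A->CD, B->CA, C->B, D->A

  step 3 ⇒ step 4: CACDBCDBA ⇒ B·CD·B·A·CA·B·A·CA·CD
    A ↦ CD
    B ↦ CA
    C ↦ B
    D ↦ A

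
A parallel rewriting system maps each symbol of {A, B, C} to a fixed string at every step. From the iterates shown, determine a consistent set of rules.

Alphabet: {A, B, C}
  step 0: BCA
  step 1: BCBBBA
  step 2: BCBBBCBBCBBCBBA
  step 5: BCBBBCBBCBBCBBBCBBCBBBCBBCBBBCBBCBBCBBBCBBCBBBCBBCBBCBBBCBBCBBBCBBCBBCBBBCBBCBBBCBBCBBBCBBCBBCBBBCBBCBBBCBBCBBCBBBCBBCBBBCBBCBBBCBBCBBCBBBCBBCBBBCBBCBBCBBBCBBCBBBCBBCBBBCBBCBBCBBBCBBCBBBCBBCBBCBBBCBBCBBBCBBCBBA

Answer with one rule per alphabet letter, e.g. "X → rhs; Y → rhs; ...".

  step 1 ⇒ step 2: BCBBBA ⇒ BCB·B·BCB·BCB·BCB·BA
    A ↦ BA
    B ↦ BCB
    C ↦ B

A->BA, B->BCB, C->B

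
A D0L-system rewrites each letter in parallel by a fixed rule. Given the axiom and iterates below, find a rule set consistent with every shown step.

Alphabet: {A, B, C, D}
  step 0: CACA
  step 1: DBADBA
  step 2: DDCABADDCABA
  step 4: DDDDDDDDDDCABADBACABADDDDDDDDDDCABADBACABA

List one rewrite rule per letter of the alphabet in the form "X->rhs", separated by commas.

  step 1 ⇒ step 2: DBADBA ⇒ DD·CA·BA·DD·CA·BA
    A ↦ BA
    B ↦ CA
    D ↦ DD
  step 0 ⇒ step 1: CACA ⇒ D·BA·D·BA
    C ↦ D

A->BA, B->CA, C->D, D->DD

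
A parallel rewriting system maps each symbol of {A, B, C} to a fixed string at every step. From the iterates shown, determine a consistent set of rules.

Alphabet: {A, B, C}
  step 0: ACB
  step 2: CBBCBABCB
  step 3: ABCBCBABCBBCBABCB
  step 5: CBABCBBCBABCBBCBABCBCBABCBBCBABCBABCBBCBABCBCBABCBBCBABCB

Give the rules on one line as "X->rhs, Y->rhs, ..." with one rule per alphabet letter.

  step 2 ⇒ step 3: CBBCBABCB ⇒ AB·CB·CB·AB·CB·B·CB·AB·CB
    A ↦ B
    B ↦ CB
    C ↦ AB

A->B, B->CB, C->AB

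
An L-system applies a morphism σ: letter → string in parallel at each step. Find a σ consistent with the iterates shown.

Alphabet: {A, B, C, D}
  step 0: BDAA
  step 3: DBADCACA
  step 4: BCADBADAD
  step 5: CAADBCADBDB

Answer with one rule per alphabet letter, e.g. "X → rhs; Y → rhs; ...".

  step 4 ⇒ step 5: BCADBADAD ⇒ CA·A·D·B·CA·D·B·D·B
    A ↦ D
    B ↦ CA
    C ↦ A
    D ↦ B

A->D, B->CA, C->A, D->B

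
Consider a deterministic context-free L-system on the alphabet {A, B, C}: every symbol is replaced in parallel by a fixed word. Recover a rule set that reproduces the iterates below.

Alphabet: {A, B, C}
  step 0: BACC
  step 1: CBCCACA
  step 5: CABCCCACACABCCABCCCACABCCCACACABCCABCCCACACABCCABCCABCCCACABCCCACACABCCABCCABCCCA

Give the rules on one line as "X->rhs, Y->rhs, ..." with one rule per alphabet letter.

A->BC, B->C, C->CA

  step 0 ⇒ step 1: BACC ⇒ C·BC·CA·CA
    A ↦ BC
    B ↦ C
    C ↦ CA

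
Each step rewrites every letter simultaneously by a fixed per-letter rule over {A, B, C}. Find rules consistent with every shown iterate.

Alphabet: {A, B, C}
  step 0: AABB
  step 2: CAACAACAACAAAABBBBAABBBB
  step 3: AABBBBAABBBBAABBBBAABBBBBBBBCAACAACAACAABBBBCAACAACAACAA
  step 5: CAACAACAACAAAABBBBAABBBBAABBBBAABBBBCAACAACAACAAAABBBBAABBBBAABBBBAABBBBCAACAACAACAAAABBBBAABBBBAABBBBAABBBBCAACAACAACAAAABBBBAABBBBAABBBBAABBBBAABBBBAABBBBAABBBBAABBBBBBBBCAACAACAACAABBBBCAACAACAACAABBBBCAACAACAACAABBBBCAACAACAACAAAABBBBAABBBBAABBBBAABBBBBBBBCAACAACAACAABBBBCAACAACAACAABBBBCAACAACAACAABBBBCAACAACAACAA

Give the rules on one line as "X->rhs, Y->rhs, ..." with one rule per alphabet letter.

A->BB, B->CAA, C->AA

  step 2 ⇒ step 3: CAACAACAACAAAABBBBAABBBB ⇒ AA·BB·BB·AA·BB·BB·AA·BB·BB·AA·BB·BB·BB·BB·CAA·CAA·CAA·CAA·BB·BB·CAA·CAA·CAA·CAA
    A ↦ BB
    B ↦ CAA
    C ↦ AA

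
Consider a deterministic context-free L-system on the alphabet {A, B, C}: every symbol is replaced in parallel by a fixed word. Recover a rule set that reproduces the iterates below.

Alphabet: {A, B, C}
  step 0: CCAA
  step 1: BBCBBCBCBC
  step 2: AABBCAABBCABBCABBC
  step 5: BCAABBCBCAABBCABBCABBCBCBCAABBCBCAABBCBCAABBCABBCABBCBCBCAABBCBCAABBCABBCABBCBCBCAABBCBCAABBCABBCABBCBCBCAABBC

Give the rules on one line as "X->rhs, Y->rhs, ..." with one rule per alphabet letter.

A->BC, B->A, C->BBC

  step 1 ⇒ step 2: BBCBBCBCBC ⇒ A·A·BBC·A·A·BBC·A·BBC·A·BBC
    B ↦ A
    C ↦ BBC
  step 0 ⇒ step 1: CCAA ⇒ BBC·BBC·BC·BC
    A ↦ BC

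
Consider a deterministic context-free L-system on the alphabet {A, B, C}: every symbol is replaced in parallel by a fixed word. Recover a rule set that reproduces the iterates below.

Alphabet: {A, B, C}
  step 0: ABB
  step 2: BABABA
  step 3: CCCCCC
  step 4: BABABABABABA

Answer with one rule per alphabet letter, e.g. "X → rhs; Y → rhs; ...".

  step 3 ⇒ step 4: CCCCCC ⇒ BA·BA·BA·BA·BA·BA
    C ↦ BA
  step 2 ⇒ step 3: BABABA ⇒ C·C·C·C·C·C
    A ↦ C
  step 2 ⇒ step 3: BABABA ⇒ C·C·C·C·C·C
    B ↦ C

A->C, B->C, C->BA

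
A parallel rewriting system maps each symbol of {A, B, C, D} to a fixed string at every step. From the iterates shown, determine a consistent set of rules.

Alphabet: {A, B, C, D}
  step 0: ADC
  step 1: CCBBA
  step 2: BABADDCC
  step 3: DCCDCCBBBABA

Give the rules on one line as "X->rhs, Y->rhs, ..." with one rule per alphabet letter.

A->CC, B->D, C->BA, D->B

  step 2 ⇒ step 3: BABADDCC ⇒ D·CC·D·CC·B·B·BA·BA
    A ↦ CC
    B ↦ D
    C ↦ BA
    D ↦ B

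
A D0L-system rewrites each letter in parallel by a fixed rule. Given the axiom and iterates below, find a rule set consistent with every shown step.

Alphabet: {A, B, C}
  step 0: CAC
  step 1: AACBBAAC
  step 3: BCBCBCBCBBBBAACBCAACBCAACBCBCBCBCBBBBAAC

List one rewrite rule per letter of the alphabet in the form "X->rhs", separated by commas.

A->BB, B->BC, C->AAC

  step 0 ⇒ step 1: CAC ⇒ AAC·BB·AAC
    A ↦ BB
    C ↦ AAC
    B ↦ BC  (constrained at step 1)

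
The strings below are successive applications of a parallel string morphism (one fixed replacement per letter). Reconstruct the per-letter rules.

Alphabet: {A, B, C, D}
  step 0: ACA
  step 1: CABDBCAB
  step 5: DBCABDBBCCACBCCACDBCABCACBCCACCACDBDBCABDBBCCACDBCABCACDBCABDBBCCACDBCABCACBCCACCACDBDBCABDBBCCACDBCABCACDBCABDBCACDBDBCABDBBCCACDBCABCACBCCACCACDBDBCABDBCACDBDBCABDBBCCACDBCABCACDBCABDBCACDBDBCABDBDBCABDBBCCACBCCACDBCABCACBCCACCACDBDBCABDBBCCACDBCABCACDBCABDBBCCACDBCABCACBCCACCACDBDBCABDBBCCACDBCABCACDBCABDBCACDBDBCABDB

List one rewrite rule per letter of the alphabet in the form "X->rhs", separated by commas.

A->CAB, B->CAC, C->DB, D->BC

  step 0 ⇒ step 1: ACA ⇒ CAB·DB·CAB
    A ↦ CAB
    C ↦ DB
    B ↦ CAC  (constrained at step 1)
    D ↦ BC  (constrained at step 1)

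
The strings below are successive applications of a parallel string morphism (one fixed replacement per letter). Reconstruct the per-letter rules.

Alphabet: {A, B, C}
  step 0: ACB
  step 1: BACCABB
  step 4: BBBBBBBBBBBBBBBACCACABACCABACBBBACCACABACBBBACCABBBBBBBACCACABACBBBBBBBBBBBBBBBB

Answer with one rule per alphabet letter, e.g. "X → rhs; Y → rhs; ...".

A->BAC, B->BB, C->CA

  step 0 ⇒ step 1: ACB ⇒ BAC·CA·BB
    A ↦ BAC
    B ↦ BB
    C ↦ CA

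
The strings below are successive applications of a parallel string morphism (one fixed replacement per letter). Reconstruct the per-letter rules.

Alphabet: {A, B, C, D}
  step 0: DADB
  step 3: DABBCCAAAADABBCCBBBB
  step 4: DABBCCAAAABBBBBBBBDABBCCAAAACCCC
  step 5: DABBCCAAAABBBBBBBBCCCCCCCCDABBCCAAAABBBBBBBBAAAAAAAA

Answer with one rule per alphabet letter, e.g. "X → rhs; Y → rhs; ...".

  step 4 ⇒ step 5: DABBCCAAAABBBBBBBBDABBCCAAAACCCC ⇒ DA·BB·C·C·AA·AA·BB·BB·BB·BB·C·C·C·C·C·C·C·C·DA·BB·C·C·AA·AA·BB·BB·BB·BB·AA·AA·AA·AA
    A ↦ BB
    B ↦ C
    C ↦ AA
    D ↦ DA

A->BB, B->C, C->AA, D->DA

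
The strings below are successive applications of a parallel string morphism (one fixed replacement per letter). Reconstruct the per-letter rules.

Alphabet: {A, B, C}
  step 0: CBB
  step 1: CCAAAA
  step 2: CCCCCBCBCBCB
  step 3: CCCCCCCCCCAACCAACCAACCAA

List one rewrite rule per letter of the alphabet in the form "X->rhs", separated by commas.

A->CB, B->AA, C->CC

  step 2 ⇒ step 3: CCCCCBCBCBCB ⇒ CC·CC·CC·CC·CC·AA·CC·AA·CC·AA·CC·AA
    B ↦ AA
    C ↦ CC
  step 1 ⇒ step 2: CCAAAA ⇒ CC·CC·CB·CB·CB·CB
    A ↦ CB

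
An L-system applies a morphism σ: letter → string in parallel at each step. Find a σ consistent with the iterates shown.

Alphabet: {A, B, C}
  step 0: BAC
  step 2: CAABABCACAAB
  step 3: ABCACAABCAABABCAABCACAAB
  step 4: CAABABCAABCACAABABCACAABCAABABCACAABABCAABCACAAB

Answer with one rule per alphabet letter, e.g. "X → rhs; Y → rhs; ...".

A->CA, B->AB, C->AB

  step 3 ⇒ step 4: ABCACAABCAABABCAABCACAAB ⇒ CA·AB·AB·CA·AB·CA·CA·AB·AB·CA·CA·AB·CA·AB·AB·CA·CA·AB·AB·CA·AB·CA·CA·AB
    A ↦ CA
    B ↦ AB
    C ↦ AB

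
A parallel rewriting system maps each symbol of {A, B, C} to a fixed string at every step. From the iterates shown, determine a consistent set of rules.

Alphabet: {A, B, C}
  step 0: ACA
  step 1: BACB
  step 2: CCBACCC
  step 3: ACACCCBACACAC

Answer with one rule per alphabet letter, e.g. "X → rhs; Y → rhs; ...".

A->B, B->CC, C->AC

  step 2 ⇒ step 3: CCBACCC ⇒ AC·AC·CC·B·AC·AC·AC
    A ↦ B
    B ↦ CC
    C ↦ AC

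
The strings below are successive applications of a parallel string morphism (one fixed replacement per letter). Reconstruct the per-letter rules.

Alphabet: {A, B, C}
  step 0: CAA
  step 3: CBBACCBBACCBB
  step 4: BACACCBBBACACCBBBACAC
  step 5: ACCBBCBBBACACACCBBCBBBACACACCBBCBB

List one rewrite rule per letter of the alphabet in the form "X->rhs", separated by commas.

A->CB, B->AC, C->B

  step 4 ⇒ step 5: BACACCBBBACACCBBBACAC ⇒ AC·CB·B·CB·B·B·AC·AC·AC·CB·B·CB·B·B·AC·AC·AC·CB·B·CB·B
    A ↦ CB
    B ↦ AC
    C ↦ B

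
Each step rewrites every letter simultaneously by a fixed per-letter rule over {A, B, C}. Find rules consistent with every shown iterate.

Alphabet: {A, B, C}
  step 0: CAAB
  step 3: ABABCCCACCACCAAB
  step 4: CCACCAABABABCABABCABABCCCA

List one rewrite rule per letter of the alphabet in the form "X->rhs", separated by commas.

A->C, B->CA, C->AB

  step 3 ⇒ step 4: ABABCCCACCACCAAB ⇒ C·CA·C·CA·AB·AB·AB·C·AB·AB·C·AB·AB·C·C·CA
    A ↦ C
    B ↦ CA
    C ↦ AB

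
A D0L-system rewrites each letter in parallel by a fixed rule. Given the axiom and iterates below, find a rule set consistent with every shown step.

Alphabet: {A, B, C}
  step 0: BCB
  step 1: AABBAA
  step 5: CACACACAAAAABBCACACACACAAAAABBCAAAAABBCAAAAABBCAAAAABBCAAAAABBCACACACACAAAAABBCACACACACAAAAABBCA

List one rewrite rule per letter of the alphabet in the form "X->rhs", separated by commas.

  step 0 ⇒ step 1: BCB ⇒ AA·BB·AA
    B ↦ AA
    C ↦ BB
    A ↦ CA  (constrained at step 1)

A->CA, B->AA, C->BB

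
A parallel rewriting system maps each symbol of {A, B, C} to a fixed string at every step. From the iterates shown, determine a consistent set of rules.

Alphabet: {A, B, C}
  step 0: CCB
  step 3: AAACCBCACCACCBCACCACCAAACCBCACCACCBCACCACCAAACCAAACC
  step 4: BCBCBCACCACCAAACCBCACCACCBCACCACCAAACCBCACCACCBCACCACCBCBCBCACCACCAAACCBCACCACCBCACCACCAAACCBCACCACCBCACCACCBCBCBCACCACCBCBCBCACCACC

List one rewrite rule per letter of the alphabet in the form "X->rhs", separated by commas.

  step 3 ⇒ step 4: AAACCBCACCACCBCACCACCAAACCBCACCACCBCACCACCAAACCAAACC ⇒ BC·BC·BC·ACC·ACC·AA·ACC·BC·ACC·ACC·BC·ACC·ACC·AA·ACC·BC·ACC·ACC·BC·ACC·ACC·BC·BC·BC·ACC·ACC·AA·ACC·BC·ACC·ACC·BC·ACC·ACC·AA·ACC·BC·ACC·ACC·BC·ACC·ACC·BC·BC·BC·ACC·ACC·BC·BC·BC·ACC·ACC
    A ↦ BC
    B ↦ AA
    C ↦ ACC

A->BC, B->AA, C->ACC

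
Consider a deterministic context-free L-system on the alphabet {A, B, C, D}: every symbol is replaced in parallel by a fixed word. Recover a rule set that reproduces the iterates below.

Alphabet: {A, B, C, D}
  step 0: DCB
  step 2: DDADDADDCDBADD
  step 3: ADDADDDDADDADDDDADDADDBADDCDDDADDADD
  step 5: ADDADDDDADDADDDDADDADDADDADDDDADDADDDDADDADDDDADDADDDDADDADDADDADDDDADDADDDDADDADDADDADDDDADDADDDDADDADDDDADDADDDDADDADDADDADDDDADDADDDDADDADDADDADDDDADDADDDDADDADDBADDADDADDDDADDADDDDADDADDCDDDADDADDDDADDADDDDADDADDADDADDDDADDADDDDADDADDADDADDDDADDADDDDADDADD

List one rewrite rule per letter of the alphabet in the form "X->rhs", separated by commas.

  step 2 ⇒ step 3: DDADDADDCDBADD ⇒ ADD·ADD·DD·ADD·ADD·DD·ADD·ADD·B·ADD·CD·DD·ADD·ADD
    A ↦ DD
    B ↦ CD
    C ↦ B
    D ↦ ADD

A->DD, B->CD, C->B, D->ADD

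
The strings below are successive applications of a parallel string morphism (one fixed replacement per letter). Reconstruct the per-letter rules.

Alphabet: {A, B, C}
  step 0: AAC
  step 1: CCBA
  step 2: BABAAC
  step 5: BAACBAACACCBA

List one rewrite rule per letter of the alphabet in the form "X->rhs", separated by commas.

  step 1 ⇒ step 2: CCBA ⇒ BA·BA·A·C
    A ↦ C
    B ↦ A
    C ↦ BA

A->C, B->A, C->BA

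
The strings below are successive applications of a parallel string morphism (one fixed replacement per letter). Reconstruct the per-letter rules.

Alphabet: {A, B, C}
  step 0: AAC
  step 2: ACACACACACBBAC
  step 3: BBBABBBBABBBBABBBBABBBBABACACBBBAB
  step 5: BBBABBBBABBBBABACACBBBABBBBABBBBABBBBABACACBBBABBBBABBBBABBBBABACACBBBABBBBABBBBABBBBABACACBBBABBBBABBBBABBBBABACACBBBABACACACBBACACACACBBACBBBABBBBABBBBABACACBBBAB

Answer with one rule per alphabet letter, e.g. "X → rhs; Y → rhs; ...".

  step 2 ⇒ step 3: ACACACACACBBAC ⇒ BB·BAB·BB·BAB·BB·BAB·BB·BAB·BB·BAB·AC·AC·BB·BAB
    A ↦ BB
    B ↦ AC
    C ↦ BAB

A->BB, B->AC, C->BAB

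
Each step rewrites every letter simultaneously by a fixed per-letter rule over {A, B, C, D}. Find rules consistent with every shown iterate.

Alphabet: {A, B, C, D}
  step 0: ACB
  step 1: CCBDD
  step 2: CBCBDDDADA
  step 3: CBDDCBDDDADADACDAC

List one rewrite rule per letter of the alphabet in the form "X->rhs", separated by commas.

A->C, B->DD, C->CB, D->DA

  step 2 ⇒ step 3: CBCBDDDADA ⇒ CB·DD·CB·DD·DA·DA·DA·C·DA·C
    A ↦ C
    B ↦ DD
    C ↦ CB
    D ↦ DA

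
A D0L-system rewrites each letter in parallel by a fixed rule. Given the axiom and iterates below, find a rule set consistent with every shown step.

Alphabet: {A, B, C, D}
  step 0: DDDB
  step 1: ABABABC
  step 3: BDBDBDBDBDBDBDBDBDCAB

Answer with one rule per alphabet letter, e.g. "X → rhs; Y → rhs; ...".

A->CC, B->C, C->BD, D->AB

  step 0 ⇒ step 1: DDDB ⇒ AB·AB·AB·C
    B ↦ C
    D ↦ AB
    A ↦ CC  (constrained at step 1)
    C ↦ BD  (constrained at step 1)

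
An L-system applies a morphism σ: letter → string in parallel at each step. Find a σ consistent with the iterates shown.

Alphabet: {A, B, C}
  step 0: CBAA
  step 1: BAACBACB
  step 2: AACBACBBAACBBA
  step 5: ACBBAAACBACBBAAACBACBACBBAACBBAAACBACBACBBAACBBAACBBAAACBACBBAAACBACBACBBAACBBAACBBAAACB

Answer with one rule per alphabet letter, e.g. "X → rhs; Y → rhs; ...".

  step 1 ⇒ step 2: BAACBACB ⇒ A·ACB·ACB·B·A·ACB·B·A
    A ↦ ACB
    B ↦ A
    C ↦ B

A->ACB, B->A, C->B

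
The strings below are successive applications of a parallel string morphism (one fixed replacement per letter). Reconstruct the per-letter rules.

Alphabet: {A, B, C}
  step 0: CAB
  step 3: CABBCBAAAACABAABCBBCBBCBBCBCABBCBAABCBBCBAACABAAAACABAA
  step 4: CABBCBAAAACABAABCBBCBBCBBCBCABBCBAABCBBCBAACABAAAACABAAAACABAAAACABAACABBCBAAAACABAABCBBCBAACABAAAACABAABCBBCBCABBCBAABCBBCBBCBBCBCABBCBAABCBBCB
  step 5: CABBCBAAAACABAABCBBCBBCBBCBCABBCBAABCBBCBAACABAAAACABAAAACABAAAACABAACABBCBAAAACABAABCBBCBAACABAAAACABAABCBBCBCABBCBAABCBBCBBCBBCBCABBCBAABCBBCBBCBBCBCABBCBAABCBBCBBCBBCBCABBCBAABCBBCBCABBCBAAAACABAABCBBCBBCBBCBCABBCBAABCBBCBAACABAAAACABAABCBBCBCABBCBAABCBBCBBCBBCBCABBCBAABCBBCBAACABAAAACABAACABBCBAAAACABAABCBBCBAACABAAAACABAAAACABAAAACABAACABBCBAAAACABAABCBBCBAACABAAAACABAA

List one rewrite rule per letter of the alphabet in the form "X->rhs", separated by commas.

  step 4 ⇒ step 5: CABBCBAAAACABAABCBBCBBCBBCBCABBCBAABCBBCBAACABAAAACABAAAACABAAAACABAACABBCBAAAACABAABCBBCBAACABAAAACABAABCBBCBCABBCBAABCBBCBBCBBCBCABBCBAABCBBCB ⇒ CAB·BCB·AA·AA·CAB·AA·BCB·BCB·BCB·BCB·CAB·BCB·AA·BCB·BCB·AA·CAB·AA·AA·CAB·AA·AA·CAB·AA·AA·CAB·AA·CAB·BCB·AA·AA·CAB·AA·BCB·BCB·AA·CAB·AA·AA·CAB·AA·BCB·BCB·CAB·BCB·AA·BCB·BCB·BCB·BCB·CAB·BCB·AA·BCB·BCB·BCB·BCB·CAB·BCB·AA·BCB·BCB·BCB·BCB·CAB·BCB·AA·BCB·BCB·CAB·BCB·AA·AA·CAB·AA·BCB·BCB·BCB·BCB·CAB·BCB·AA·BCB·BCB·AA·CAB·AA·AA·CAB·AA·BCB·BCB·CAB·BCB·AA·BCB·BCB·BCB·BCB·CAB·BCB·AA·BCB·BCB·AA·CAB·AA·AA·CAB·AA·CAB·BCB·AA·AA·CAB·AA·BCB·BCB·AA·CAB·AA·AA·CAB·AA·AA·CAB·AA·AA·CAB·AA·CAB·BCB·AA·AA·CAB·AA·BCB·BCB·AA·CAB·AA·AA·CAB·AA
    A ↦ BCB
    B ↦ AA
    C ↦ CAB

A->BCB, B->AA, C->CAB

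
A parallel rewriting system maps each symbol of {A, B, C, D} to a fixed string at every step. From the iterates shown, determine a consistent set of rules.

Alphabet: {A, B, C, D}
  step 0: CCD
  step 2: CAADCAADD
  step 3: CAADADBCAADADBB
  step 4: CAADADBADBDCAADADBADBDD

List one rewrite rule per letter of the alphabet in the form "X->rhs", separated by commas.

  step 3 ⇒ step 4: CAADADBCAADADBB ⇒ CA·AD·AD·B·AD·B·D·CA·AD·AD·B·AD·B·D·D
    A ↦ AD
    B ↦ D
    C ↦ CA
    D ↦ B

A->AD, B->D, C->CA, D->B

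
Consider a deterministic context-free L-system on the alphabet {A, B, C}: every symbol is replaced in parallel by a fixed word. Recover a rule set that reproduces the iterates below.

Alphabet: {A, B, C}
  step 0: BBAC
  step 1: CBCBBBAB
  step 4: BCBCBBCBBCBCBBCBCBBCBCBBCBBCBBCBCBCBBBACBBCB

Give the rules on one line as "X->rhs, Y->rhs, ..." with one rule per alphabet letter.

A->BBA, B->CB, C->B

  step 0 ⇒ step 1: BBAC ⇒ CB·CB·BBA·B
    A ↦ BBA
    B ↦ CB
    C ↦ B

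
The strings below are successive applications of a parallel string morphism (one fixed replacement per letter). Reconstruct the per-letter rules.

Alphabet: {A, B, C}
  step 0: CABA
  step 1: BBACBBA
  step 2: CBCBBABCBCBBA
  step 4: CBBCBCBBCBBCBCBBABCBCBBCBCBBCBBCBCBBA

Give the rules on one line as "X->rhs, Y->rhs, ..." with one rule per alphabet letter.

  step 1 ⇒ step 2: BBACBBA ⇒ CB·CB·BA·B·CB·CB·BA
    A ↦ BA
    B ↦ CB
    C ↦ B

A->BA, B->CB, C->B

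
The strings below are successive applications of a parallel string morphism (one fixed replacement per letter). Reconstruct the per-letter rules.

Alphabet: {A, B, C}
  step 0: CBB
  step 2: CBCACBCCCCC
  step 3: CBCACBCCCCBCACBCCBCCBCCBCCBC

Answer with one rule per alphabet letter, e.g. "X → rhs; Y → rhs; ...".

  step 2 ⇒ step 3: CBCACBCCCCC ⇒ CBC·A·CBC·CC·CBC·A·CBC·CBC·CBC·CBC·CBC
    A ↦ CC
    B ↦ A
    C ↦ CBC

A->CC, B->A, C->CBC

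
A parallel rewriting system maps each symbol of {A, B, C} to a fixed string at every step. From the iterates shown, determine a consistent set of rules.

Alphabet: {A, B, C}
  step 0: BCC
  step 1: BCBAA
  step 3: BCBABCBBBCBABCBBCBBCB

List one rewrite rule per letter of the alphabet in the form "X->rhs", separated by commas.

  step 0 ⇒ step 1: BCC ⇒ BCB·A·A
    B ↦ BCB
    C ↦ A
    A ↦ B  (constrained at step 1)

A->B, B->BCB, C->A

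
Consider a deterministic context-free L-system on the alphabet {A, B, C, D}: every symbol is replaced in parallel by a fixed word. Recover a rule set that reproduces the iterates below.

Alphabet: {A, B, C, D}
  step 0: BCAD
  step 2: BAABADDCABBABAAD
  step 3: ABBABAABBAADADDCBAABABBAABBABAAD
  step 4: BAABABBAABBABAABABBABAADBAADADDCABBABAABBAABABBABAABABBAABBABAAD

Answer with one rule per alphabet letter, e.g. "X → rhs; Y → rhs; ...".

  step 3 ⇒ step 4: ABBABAABBAADADDCBAABABBAABBABAAD ⇒ BA·AB·AB·BA·AB·BA·BA·AB·AB·BA·BA·AD·BA·AD·AD·DC·AB·BA·BA·AB·BA·AB·AB·BA·BA·AB·AB·BA·AB·BA·BA·AD
    A ↦ BA
    B ↦ AB
    C ↦ DC
    D ↦ AD

A->BA, B->AB, C->DC, D->AD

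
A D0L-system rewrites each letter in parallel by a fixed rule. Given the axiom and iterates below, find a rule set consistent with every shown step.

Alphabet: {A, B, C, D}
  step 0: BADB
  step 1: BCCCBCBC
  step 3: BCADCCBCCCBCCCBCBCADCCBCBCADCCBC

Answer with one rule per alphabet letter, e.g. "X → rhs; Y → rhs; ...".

A->CC, B->BC, C->AD, D->BC

  step 0 ⇒ step 1: BADB ⇒ BC·CC·BC·BC
    A ↦ CC
    B ↦ BC
    D ↦ BC
    C ↦ AD  (constrained at step 1)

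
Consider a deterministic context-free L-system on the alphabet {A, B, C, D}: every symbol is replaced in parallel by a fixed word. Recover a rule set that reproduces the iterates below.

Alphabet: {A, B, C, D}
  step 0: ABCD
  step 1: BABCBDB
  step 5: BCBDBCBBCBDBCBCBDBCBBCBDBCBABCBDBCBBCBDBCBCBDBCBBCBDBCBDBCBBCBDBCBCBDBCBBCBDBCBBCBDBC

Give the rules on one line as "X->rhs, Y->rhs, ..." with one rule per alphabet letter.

A->BA, B->BC, C->BD, D->B

  step 0 ⇒ step 1: ABCD ⇒ BA·BC·BD·B
    A ↦ BA
    B ↦ BC
    C ↦ BD
    D ↦ B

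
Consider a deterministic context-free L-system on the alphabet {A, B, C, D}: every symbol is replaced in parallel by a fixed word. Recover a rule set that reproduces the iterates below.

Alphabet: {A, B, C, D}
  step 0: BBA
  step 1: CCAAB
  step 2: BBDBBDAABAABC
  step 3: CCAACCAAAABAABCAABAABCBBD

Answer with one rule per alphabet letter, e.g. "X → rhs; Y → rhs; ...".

  step 2 ⇒ step 3: BBDBBDAABAABC ⇒ C·C·AA·C·C·AA·AAB·AAB·C·AAB·AAB·C·BBD
    A ↦ AAB
    B ↦ C
    C ↦ BBD
    D ↦ AA

A->AAB, B->C, C->BBD, D->AA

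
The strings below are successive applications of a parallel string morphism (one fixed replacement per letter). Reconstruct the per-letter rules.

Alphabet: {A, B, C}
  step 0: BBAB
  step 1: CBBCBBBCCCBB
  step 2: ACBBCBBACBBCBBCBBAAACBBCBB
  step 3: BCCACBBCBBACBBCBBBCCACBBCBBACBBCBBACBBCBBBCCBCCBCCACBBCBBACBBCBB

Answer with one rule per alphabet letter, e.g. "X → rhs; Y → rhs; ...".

A->BCC, B->CBB, C->A

  step 2 ⇒ step 3: ACBBCBBACBBCBBCBBAAACBBCBB ⇒ BCC·A·CBB·CBB·A·CBB·CBB·BCC·A·CBB·CBB·A·CBB·CBB·A·CBB·CBB·BCC·BCC·BCC·A·CBB·CBB·A·CBB·CBB
    A ↦ BCC
    B ↦ CBB
    C ↦ A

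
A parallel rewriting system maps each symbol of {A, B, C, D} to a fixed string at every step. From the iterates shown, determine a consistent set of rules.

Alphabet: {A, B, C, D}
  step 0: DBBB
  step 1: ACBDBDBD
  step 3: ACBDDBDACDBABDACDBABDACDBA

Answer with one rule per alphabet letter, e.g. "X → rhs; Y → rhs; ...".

A->D, B->BD, C->BA, D->AC

  step 0 ⇒ step 1: DBBB ⇒ AC·BD·BD·BD
    B ↦ BD
    D ↦ AC
    A ↦ D  (constrained at step 1)
    C ↦ BA  (constrained at step 1)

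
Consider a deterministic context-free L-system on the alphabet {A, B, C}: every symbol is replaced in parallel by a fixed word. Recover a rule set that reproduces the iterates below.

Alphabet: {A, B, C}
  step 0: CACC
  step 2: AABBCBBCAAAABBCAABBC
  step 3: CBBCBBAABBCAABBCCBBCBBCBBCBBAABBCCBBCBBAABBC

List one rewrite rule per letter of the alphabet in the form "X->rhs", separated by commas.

  step 2 ⇒ step 3: AABBCBBCAAAABBCAABBC ⇒ CBB·CBB·A·A·BBC·A·A·BBC·CBB·CBB·CBB·CBB·A·A·BBC·CBB·CBB·A·A·BBC
    A ↦ CBB
    B ↦ A
    C ↦ BBC

A->CBB, B->A, C->BBC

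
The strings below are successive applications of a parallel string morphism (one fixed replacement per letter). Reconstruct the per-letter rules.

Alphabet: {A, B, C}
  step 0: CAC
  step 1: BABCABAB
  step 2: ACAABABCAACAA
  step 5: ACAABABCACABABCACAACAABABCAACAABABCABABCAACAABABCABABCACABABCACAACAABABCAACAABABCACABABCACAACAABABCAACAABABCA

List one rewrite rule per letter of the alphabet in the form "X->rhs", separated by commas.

A->CA, B->A, C->BAB

  step 1 ⇒ step 2: BABCABAB ⇒ A·CA·A·BAB·CA·A·CA·A
    A ↦ CA
    B ↦ A
    C ↦ BAB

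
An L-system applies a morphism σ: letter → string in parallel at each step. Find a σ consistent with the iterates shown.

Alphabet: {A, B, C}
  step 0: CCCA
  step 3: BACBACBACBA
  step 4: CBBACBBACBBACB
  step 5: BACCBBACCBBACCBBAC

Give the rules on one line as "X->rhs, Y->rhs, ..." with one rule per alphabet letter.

A->B, B->C, C->BA

  step 4 ⇒ step 5: CBBACBBACBBACB ⇒ BA·C·C·B·BA·C·C·B·BA·C·C·B·BA·C
    A ↦ B
    B ↦ C
    C ↦ BA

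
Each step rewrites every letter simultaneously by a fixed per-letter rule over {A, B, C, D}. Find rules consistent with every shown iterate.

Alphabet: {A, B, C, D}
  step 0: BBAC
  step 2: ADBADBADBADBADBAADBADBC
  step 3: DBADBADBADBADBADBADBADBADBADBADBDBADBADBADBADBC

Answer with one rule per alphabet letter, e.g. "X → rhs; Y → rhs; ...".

A->DB, B->DBA, C->DBC, D->A

  step 2 ⇒ step 3: ADBADBADBADBADBAADBADBC ⇒ DB·A·DBA·DB·A·DBA·DB·A·DBA·DB·A·DBA·DB·A·DBA·DB·DB·A·DBA·DB·A·DBA·DBC
    A ↦ DB
    B ↦ DBA
    C ↦ DBC
    D ↦ A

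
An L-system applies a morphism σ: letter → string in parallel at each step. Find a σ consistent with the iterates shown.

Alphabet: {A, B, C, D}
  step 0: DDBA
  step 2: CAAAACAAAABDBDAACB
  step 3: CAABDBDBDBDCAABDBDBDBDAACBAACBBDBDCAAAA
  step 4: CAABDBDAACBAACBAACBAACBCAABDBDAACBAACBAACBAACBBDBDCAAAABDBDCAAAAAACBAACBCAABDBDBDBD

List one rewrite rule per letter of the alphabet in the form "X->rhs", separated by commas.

  step 3 ⇒ step 4: CAABDBDBDBDCAABDBDBDBDAACBAACBBDBDCAAAA ⇒ CAA·BD·BD·AA·CB·AA·CB·AA·CB·AA·CB·CAA·BD·BD·AA·CB·AA·CB·AA·CB·AA·CB·BD·BD·CAA·AA·BD·BD·CAA·AA·AA·CB·AA·CB·CAA·BD·BD·BD·BD
    A ↦ BD
    B ↦ AA
    C ↦ CAA
    D ↦ CB

A->BD, B->AA, C->CAA, D->CB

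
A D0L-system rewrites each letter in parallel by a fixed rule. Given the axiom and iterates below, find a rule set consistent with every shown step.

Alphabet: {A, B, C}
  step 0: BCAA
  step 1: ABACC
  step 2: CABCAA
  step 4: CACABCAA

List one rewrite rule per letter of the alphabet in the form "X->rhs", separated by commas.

A->C, B->AB, C->A

  step 1 ⇒ step 2: ABACC ⇒ C·AB·C·A·A
    A ↦ C
    B ↦ AB
    C ↦ A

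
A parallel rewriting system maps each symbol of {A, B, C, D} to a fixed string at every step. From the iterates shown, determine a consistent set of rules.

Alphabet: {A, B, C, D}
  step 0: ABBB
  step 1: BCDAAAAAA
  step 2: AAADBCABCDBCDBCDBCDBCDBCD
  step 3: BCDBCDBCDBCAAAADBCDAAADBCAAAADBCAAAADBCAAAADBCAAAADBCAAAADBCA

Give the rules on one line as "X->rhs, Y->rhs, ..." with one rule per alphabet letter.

A->BCD, B->AA, C->AD, D->BCA

  step 2 ⇒ step 3: AAADBCABCDBCDBCDBCDBCDBCD ⇒ BCD·BCD·BCD·BCA·AA·AD·BCD·AA·AD·BCA·AA·AD·BCA·AA·AD·BCA·AA·AD·BCA·AA·AD·BCA·AA·AD·BCA
    A ↦ BCD
    B ↦ AA
    C ↦ AD
    D ↦ BCA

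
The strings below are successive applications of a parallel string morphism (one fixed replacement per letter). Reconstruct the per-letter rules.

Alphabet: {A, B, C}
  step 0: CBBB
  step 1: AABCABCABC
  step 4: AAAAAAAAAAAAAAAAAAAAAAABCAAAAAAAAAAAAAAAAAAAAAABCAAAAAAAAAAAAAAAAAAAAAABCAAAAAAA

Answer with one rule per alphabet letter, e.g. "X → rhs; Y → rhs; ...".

  step 0 ⇒ step 1: CBBB ⇒ A·ABC·ABC·ABC
    B ↦ ABC
    C ↦ A
    A ↦ AA  (constrained at step 1)

A->AA, B->ABC, C->A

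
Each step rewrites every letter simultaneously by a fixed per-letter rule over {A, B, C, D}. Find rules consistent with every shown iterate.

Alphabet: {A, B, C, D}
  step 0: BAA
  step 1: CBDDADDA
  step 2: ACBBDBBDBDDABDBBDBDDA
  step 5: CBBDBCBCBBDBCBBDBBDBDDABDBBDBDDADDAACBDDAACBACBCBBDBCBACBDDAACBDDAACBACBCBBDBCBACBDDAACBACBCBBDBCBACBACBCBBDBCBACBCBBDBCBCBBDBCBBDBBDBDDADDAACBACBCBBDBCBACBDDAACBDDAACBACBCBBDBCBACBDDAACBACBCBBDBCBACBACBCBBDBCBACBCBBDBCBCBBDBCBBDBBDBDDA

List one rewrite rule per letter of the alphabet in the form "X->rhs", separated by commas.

  step 1 ⇒ step 2: CBDDADDA ⇒ A·CB·BDB·BDB·DDA·BDB·BDB·DDA
    A ↦ DDA
    B ↦ CB
    C ↦ A
    D ↦ BDB

A->DDA, B->CB, C->A, D->BDB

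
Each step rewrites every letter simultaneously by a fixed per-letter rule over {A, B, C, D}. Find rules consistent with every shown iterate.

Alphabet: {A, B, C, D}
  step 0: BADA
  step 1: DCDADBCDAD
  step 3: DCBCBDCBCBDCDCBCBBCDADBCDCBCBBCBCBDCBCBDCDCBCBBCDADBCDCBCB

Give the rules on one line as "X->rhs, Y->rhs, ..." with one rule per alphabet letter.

A->DAD, B->DC, C->BCB, D->BC

  step 0 ⇒ step 1: BADA ⇒ DC·DAD·BC·DAD
    A ↦ DAD
    B ↦ DC
    D ↦ BC
    C ↦ BCB  (constrained at step 1)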